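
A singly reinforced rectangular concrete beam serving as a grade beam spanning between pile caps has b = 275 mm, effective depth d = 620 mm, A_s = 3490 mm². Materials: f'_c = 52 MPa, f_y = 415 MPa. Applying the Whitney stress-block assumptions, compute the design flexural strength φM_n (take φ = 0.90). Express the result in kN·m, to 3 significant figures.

φM_n ≈ 731 kN·m

T = A_s f_y = 3490 × 415 = 1448350 N = 1448.35 kN.
From C = T: a = T/(0.85 f'_c b) = 1448350/(0.85 × 52 × 275) = 119.16 mm.
M_n = T(d − a/2) = 1448.35 kN × (620 − 59.58) mm = 811.68 kN·m.
φM_n = 0.90 × 811.68 = 730.51 kN·m.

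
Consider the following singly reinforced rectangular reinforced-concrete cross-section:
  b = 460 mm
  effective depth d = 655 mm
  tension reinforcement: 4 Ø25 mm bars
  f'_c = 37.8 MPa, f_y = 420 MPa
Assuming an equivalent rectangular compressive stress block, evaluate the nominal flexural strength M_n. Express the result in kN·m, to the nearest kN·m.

A_s = 4 × 491 = 1964 mm².
T = A_s f_y = 1964 × 420 = 824880 N = 824.88 kN.
From C = T: a = T/(0.85 f'_c b) = 824880/(0.85 × 37.8 × 460) = 55.81 mm.
M_n = T(d − a/2) = 824.88 kN × (655 − 27.905) mm = 517.28 kN·m.

M_n ≈ 517 kN·m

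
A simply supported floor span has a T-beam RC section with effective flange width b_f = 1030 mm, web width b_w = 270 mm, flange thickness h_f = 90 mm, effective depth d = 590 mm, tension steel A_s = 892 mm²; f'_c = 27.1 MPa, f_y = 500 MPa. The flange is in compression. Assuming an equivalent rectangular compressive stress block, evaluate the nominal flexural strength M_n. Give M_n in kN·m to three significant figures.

M_n ≈ 259 kN·m

Tension: T = A_s f_y = 892 × 500 = 446000 N.
Try a within the flange: a = T/(0.85 f'_c b_f) = 446000/(0.85 × 27.1 × 1030) = 18.80 mm.
Since a = 18.80 ≤ h_f = 90 mm, the stress block lies entirely in the flange; analyse as a rectangular beam of width b_f.
M_n = T(d − a/2) = 446000 × (590 − 9.4) = 258.95 × 10⁶ N·mm.
M_n = 258.95 kN·m.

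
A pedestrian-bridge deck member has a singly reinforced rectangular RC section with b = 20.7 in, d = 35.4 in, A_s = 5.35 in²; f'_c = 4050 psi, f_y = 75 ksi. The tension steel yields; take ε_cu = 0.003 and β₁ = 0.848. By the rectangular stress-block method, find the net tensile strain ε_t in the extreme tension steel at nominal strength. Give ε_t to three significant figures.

a = A_s f_y/(0.85 f'_c b) = 5.631 in.
β₁ = 0.848, so c = a/β₁ = 5.631/0.848 = 6.640 in.
From the linear strain diagram with ε_cu = 0.003: ε_t = 0.003 (d − c)/c = 0.003 × (35.4 − 6.640)/6.640 = 0.0130.
Since ε_t ≥ 0.005, the section is tension-controlled.

ε_t ≈ 0.0130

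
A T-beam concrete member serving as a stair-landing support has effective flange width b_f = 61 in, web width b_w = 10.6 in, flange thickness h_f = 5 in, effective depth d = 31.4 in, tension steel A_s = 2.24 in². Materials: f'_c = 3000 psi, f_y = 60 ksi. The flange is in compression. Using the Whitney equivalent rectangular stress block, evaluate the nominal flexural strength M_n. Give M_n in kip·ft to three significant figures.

M_n ≈ 347 kip·ft

Tension: T = A_s f_y = 2.24 × 60 = 134.4 kips.
Try a within the flange: a = T/(0.85 f'_c b_f) = 134.4/(0.85 × 3 × 61) = 0.864 in.
Since a = 0.864 ≤ h_f = 5 in, the stress block lies entirely in the flange; analyse as a rectangular beam of width b_f.
M_n = T(d − a/2) = 134.4 × (31.4 − 0.432) = 4162.1 kip·in.
M_n = 4162.1/12 = 346.84 kip·ft.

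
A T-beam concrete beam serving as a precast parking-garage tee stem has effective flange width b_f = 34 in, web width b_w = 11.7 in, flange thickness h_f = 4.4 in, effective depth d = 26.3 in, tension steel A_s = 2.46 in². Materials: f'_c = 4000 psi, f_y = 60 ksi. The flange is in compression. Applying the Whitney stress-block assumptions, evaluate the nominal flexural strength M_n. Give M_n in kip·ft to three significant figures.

Tension: T = A_s f_y = 2.46 × 60 = 147.6 kips.
Try a within the flange: a = T/(0.85 f'_c b_f) = 147.6/(0.85 × 4 × 34) = 1.277 in.
Since a = 1.277 ≤ h_f = 4.4 in, the stress block lies entirely in the flange; analyse as a rectangular beam of width b_f.
M_n = T(d − a/2) = 147.6 × (26.3 − 0.6385) = 3787.6 kip·in.
M_n = 3787.6/12 = 315.63 kip·ft.

M_n ≈ 316 kip·ft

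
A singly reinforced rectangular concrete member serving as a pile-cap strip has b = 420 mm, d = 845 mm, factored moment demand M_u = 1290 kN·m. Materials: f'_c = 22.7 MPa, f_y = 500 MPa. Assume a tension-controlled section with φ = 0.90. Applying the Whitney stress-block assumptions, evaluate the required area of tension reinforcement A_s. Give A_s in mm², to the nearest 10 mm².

A_s ≈ 3970 mm²

M_n = M_u/φ = 1290/0.90 = 1433.33 kN·m.
With M_n = 0.85 f'_c a b (d − a/2), solve the quadratic for a:
a = d − √(d² − 2M_n/(0.85 f'_c b)) = 845 − √(845² − 2 × 1433.33×10⁶/(0.85 × 22.7 × 420)) = 244.76 mm.
A_s = 0.85 f'_c a b / f_y = 0.85 × 22.7 × 244.76 × 420 / 500 = 3967.0 mm².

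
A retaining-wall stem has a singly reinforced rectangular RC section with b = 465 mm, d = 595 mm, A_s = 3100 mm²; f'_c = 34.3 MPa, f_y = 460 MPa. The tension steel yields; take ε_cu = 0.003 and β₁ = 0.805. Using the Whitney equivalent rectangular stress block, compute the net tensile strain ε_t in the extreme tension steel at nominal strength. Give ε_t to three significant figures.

a = A_s f_y/(0.85 f'_c b) = 105.18 mm.
β₁ = 0.805, so c = a/β₁ = 105.18/0.805 = 130.66 mm.
From the linear strain diagram with ε_cu = 0.003: ε_t = 0.003 (d − c)/c = 0.003 × (595 − 130.66)/130.66 = 0.0107.
Since ε_t ≥ 0.005, the section is tension-controlled.

ε_t ≈ 0.0107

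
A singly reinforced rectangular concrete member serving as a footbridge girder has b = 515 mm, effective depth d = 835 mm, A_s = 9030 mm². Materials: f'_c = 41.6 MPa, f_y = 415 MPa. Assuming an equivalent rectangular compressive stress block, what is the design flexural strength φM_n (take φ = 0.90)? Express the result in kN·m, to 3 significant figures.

T = A_s f_y = 9030 × 415 = 3747450 N = 3747.45 kN.
From C = T: a = T/(0.85 f'_c b) = 3747450/(0.85 × 41.6 × 515) = 205.79 mm.
M_n = T(d − a/2) = 3747.45 kN × (835 − 102.895) mm = 2743.53 kN·m.
φM_n = 0.90 × 2743.53 = 2469.18 kN·m.

φM_n ≈ 2470 kN·m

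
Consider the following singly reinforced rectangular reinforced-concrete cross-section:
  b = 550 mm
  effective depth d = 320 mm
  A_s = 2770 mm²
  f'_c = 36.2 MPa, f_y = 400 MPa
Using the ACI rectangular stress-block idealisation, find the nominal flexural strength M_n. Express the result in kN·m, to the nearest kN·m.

M_n ≈ 318 kN·m

T = A_s f_y = 2770 × 400 = 1108000 N = 1108 kN.
From C = T: a = T/(0.85 f'_c b) = 1108000/(0.85 × 36.2 × 550) = 65.47 mm.
M_n = T(d − a/2) = 1108 kN × (320 − 32.735) mm = 318.29 kN·m.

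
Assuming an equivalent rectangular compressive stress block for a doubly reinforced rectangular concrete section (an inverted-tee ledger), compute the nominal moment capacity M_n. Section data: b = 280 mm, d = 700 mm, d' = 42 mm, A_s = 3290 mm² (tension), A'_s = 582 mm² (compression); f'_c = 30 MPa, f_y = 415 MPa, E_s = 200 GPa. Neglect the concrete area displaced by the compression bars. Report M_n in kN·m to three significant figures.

Assume both tension and compression steel yield.
Net tension couple steel: A_s − A'_s = 2708 mm².
a = (A_s − A'_s) f_y / (0.85 f'_c b) = 1123820/(0.85 × 30 × 280) = 157.40 mm.
c = a/β₁ = 157.40/0.836 = 188.28 mm; ε'_s = 0.003(c − d')/c = 0.0023 ≥ f_y/E_s = 0.0021, so compression steel does yield.
M_n = (A_s − A'_s) f_y (d − a/2) + A'_s f_y (d − d') = [1123820 × (700 − 78.7) + 241530 × (700 − 42)] × 10⁻⁶ = 698.23 + 158.93 = 857.16 kN·m.

M_n ≈ 857 kN·m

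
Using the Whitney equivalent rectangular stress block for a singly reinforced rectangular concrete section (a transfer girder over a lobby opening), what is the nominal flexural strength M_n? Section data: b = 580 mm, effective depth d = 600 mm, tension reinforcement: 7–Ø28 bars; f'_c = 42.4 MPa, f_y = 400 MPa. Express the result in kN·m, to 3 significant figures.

M_n ≈ 964 kN·m

A_s = 7 × 616 = 4312 mm².
T = A_s f_y = 4312 × 400 = 1724800 N = 1724.8 kN.
From C = T: a = T/(0.85 f'_c b) = 1724800/(0.85 × 42.4 × 580) = 82.51 mm.
M_n = T(d − a/2) = 1724.8 kN × (600 − 41.255) mm = 963.72 kN·m.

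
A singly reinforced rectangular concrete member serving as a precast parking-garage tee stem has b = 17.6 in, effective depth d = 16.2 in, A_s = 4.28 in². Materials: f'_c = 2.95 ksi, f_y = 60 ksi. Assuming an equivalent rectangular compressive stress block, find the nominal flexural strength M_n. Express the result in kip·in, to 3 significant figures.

M_n ≈ 3410 kip·in

T = A_s f_y = 4.28 × 60 = 256.8 kips.
a = T/(0.85 f'_c b) = 256.8/(0.85 × 2.95 × 17.6) = 5.819 in.
M_n = T(d − a/2) = 256.8 × (16.2 − 2.9095) = 3413.0 kip·in.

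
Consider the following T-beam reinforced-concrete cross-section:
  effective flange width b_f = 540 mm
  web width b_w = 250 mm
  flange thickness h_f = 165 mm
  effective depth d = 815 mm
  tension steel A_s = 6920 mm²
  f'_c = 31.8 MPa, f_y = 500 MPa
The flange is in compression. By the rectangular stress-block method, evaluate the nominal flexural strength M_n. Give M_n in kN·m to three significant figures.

Tension: T = A_s f_y = 6920 × 500 = 3460000 N.
Try a within the flange: a = T/(0.85 f'_c b_f) = 3460000/(0.85 × 31.8 × 540) = 237.05 mm.
a = 237.05 > h_f = 165 mm: the block extends into the web. Split into flange-overhang and web parts.
C_f = 0.85 f'_c (b_f − b_w) h_f = 0.85 × 31.8 × (540 − 250) × 165 = 1293386 N.
Remaining web compression depth: a_w = (T − C_f)/(0.85 f'_c b_w) = (3460000 − 1293386)/(0.85 × 31.8 × 250) = 320.62 mm.
M_n = C_f(d − h_f/2) + (T − C_f)(d − a_w/2) = 1293386 × (815 − 82.5) + 2166614 × (815 − 160.31) = 947.41 + 1418.46 = 2365.87 × 10⁶ N·mm.
M_n = 2365.87 kN·m.

M_n ≈ 2370 kN·m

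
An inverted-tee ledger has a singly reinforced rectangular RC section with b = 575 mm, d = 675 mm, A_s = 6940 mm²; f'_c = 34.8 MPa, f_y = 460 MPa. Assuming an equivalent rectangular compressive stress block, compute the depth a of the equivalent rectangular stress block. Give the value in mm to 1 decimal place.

T = A_s f_y = 6940 × 460 = 3192400 N = 3192.4 kN.
Setting C = 0.85 f'_c a b equal to T: a = 3192400/(0.85 × 34.8 × 575) = 187.7 mm.

a ≈ 187.7 mm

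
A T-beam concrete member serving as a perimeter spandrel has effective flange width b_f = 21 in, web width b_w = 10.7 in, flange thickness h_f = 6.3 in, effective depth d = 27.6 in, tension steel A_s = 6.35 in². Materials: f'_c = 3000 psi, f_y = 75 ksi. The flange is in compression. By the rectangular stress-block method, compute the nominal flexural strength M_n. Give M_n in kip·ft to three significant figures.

M_n ≈ 904 kip·ft

Tension: T = A_s f_y = 6.35 × 75 = 476.25 kips.
Try a within the flange: a = T/(0.85 f'_c b_f) = 476.25/(0.85 × 3 × 21) = 8.894 in.
a = 8.894 > h_f = 6.3 in: the block extends into the web. Split into flange-overhang and web parts.
C_f = 0.85 f'_c (b_f − b_w) h_f = 0.85 × 3 × (21 − 10.7) × 6.3 = 165.5 kips.
Remaining web compression depth: a_w = (T − C_f)/(0.85 f'_c b_w) = (476.25 − 165.5)/(0.85 × 3 × 10.7) = 11.389 in.
M_n = C_f(d − h_f/2) + (T − C_f)(d − a_w/2) = 165.5 × (27.6 − 3.15) + 310.75 × (27.6 − 5.6945) = 4046.5 + 6807.1 = 10853.6 kip·in.
M_n = 10853.6/12 = 904.47 kip·ft.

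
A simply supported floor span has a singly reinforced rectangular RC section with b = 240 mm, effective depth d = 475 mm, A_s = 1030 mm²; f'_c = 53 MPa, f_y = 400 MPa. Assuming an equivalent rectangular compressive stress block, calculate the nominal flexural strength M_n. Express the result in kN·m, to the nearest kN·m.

M_n ≈ 188 kN·m

T = A_s f_y = 1030 × 400 = 412000 N = 412 kN.
From C = T: a = T/(0.85 f'_c b) = 412000/(0.85 × 53 × 240) = 38.11 mm.
M_n = T(d − a/2) = 412 kN × (475 − 19.055) mm = 187.85 kN·m.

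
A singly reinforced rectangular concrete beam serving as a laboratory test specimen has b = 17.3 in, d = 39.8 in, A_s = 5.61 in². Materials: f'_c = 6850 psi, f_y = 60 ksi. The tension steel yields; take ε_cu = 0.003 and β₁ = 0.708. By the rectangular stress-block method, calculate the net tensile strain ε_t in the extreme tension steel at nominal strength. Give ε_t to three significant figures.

a = A_s f_y/(0.85 f'_c b) = 3.342 in.
β₁ = 0.708, so c = a/β₁ = 3.342/0.708 = 4.720 in.
From the linear strain diagram with ε_cu = 0.003: ε_t = 0.003 (d − c)/c = 0.003 × (39.8 − 4.720)/4.720 = 0.0223.
Since ε_t ≥ 0.005, the section is tension-controlled.

ε_t ≈ 0.0223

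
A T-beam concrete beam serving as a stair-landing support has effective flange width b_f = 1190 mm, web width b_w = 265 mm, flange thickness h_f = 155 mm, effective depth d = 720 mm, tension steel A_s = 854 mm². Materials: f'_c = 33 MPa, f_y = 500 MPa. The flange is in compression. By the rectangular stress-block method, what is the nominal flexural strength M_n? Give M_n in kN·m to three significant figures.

Tension: T = A_s f_y = 854 × 500 = 427000 N.
Try a within the flange: a = T/(0.85 f'_c b_f) = 427000/(0.85 × 33 × 1190) = 12.79 mm.
Since a = 12.79 ≤ h_f = 155 mm, the stress block lies entirely in the flange; analyse as a rectangular beam of width b_f.
M_n = T(d − a/2) = 427000 × (720 − 6.395) = 304.71 × 10⁶ N·mm.
M_n = 304.71 kN·m.

M_n ≈ 305 kN·m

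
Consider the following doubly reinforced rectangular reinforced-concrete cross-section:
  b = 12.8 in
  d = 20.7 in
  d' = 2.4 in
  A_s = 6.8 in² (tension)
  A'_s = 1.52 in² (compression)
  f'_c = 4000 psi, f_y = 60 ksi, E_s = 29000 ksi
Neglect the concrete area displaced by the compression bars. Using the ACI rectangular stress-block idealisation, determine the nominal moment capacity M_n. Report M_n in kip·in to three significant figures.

M_n ≈ 7070 kip·in

Assume both steels yield.
a = (A_s − A'_s) f_y/(0.85 f'_c b) = (6.8 − 1.52) × 60/(0.85 × 4 × 12.8) = 7.279 in.
c = a/β₁ = 7.279/0.85 = 8.564 in; ε'_s = 0.003(c − d')/c = 0.0022 ≥ ε_y = 0.0021, so the compression steel yields.
M_n = (A_s − A'_s) f_y (d − a/2) + A'_s f_y (d − d') = 316.8 × (20.7 − 3.6395) + 91.2 × (20.7 − 2.4) = 5404.8 + 1669.0 = 7073.8 kip·in.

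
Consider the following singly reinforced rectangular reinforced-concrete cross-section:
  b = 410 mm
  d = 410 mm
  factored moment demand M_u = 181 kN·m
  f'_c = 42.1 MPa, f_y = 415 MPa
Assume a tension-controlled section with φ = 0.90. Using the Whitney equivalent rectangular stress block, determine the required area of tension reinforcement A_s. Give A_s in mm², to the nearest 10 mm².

A_s ≈ 1230 mm²

M_n = M_u/φ = 181/0.90 = 201.111 kN·m.
With M_n = 0.85 f'_c a b (d − a/2), solve the quadratic for a:
a = d − √(d² − 2M_n/(0.85 f'_c b)) = 410 − √(410² − 2 × 201.111×10⁶/(0.85 × 42.1 × 410)) = 34.92 mm.
A_s = 0.85 f'_c a b / f_y = 0.85 × 42.1 × 34.92 × 410 / 415 = 1234.6 mm².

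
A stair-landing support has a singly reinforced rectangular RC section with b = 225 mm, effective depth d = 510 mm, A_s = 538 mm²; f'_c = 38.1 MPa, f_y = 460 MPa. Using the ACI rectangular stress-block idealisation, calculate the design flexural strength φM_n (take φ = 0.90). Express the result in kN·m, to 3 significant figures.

T = A_s f_y = 538 × 460 = 247480 N = 247.48 kN.
From C = T: a = T/(0.85 f'_c b) = 247480/(0.85 × 38.1 × 225) = 33.96 mm.
M_n = T(d − a/2) = 247.48 kN × (510 − 16.98) mm = 122.01 kN·m.
φM_n = 0.90 × 122.01 = 109.81 kN·m.

φM_n ≈ 110 kN·m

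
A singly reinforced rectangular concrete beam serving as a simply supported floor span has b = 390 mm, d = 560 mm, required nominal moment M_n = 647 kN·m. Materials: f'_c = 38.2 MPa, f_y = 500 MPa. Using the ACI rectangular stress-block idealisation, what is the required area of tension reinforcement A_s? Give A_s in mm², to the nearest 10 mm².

With M_n = 0.85 f'_c a b (d − a/2), solve the quadratic for a:
a = d − √(d² − 2M_n/(0.85 f'_c b)) = 560 − √(560² − 2 × 647×10⁶/(0.85 × 38.2 × 390)) = 100.20 mm.
A_s = 0.85 f'_c a b / f_y = 0.85 × 38.2 × 100.20 × 390 / 500 = 2537.7 mm².

A_s ≈ 2540 mm²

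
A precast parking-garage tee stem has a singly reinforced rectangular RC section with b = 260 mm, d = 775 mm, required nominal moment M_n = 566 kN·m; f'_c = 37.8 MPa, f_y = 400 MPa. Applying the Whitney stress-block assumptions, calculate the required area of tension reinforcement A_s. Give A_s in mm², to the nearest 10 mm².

With M_n = 0.85 f'_c a b (d − a/2), solve the quadratic for a:
a = d − √(d² − 2M_n/(0.85 f'_c b)) = 775 − √(775² − 2 × 566×10⁶/(0.85 × 37.8 × 260)) = 93.00 mm.
A_s = 0.85 f'_c a b / f_y = 0.85 × 37.8 × 93.00 × 260 / 400 = 1942.3 mm².

A_s ≈ 1940 mm²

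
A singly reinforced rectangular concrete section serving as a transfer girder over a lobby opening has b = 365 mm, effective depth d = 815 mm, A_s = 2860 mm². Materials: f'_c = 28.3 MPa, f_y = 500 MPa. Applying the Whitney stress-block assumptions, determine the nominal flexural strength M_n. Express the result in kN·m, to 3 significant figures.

M_n ≈ 1050 kN·m

T = A_s f_y = 2860 × 500 = 1430000 N = 1430 kN.
From C = T: a = T/(0.85 f'_c b) = 1430000/(0.85 × 28.3 × 365) = 162.87 mm.
M_n = T(d − a/2) = 1430 kN × (815 − 81.435) mm = 1049.00 kN·m.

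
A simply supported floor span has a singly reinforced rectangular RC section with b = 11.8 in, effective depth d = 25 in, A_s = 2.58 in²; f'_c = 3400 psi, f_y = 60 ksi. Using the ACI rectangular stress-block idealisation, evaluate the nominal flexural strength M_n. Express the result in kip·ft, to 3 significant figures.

T = A_s f_y = 2.58 × 60 = 154.8 kips.
a = T/(0.85 f'_c b) = 154.8/(0.85 × 3.4 × 11.8) = 4.539 in.
M_n = T(d − a/2) = 154.8 × (25 − 2.2695) = 3518.7 kip·in = 3518.7/12 = 293.23 kip·ft.

M_n ≈ 293 kip·ft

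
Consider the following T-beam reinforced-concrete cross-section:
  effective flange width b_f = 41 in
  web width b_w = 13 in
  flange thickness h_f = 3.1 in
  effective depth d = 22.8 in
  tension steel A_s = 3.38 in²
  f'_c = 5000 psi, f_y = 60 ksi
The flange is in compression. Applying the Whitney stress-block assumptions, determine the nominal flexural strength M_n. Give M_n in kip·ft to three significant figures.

M_n ≈ 375 kip·ft

Tension: T = A_s f_y = 3.38 × 60 = 202.8 kips.
Try a within the flange: a = T/(0.85 f'_c b_f) = 202.8/(0.85 × 5 × 41) = 1.164 in.
Since a = 1.164 ≤ h_f = 3.1 in, the stress block lies entirely in the flange; analyse as a rectangular beam of width b_f.
M_n = T(d − a/2) = 202.8 × (22.8 − 0.582) = 4505.8 kip·in.
M_n = 4505.8/12 = 375.48 kip·ft.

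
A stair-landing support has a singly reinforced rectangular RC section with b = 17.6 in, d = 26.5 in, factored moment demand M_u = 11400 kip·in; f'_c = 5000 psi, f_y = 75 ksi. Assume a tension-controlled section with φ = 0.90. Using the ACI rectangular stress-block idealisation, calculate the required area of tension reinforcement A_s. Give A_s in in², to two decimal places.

A_s ≈ 7.41 in²

M_n = M_u/φ = 11400/0.90 = 12666.7 kip·in.
From M_n = 0.85 f'_c a b (d − a/2):
a = d − √(d² − 2M_n/(0.85 f'_c b)) = 26.5 − √(26.5² − 2 × 12666.7/(0.85 × 5 × 17.6)) = 7.433 in.
A_s = 0.85 f'_c a b / f_y = 0.85 × 5 × 7.433 × 17.6 / 75 = 7.413 in².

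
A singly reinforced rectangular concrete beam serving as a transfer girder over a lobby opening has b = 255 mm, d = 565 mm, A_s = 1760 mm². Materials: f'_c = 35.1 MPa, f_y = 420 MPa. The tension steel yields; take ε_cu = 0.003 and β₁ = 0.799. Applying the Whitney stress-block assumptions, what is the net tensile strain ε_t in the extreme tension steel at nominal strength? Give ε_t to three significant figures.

a = A_s f_y/(0.85 f'_c b) = 97.16 mm.
β₁ = 0.799, so c = a/β₁ = 97.16/0.799 = 121.60 mm.
From the linear strain diagram with ε_cu = 0.003: ε_t = 0.003 (d − c)/c = 0.003 × (565 − 121.60)/121.60 = 0.0109.
Since ε_t ≥ 0.005, the section is tension-controlled.

ε_t ≈ 0.0109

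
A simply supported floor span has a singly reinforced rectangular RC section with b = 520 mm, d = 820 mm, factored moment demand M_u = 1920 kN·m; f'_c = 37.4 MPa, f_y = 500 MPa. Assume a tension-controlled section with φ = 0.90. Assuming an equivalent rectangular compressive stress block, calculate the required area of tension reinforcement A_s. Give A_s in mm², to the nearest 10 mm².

M_n = M_u/φ = 1920/0.90 = 2133.33 kN·m.
With M_n = 0.85 f'_c a b (d − a/2), solve the quadratic for a:
a = d − √(d² − 2M_n/(0.85 f'_c b)) = 820 − √(820² − 2 × 2133.33×10⁶/(0.85 × 37.4 × 520)) = 176.34 mm.
A_s = 0.85 f'_c a b / f_y = 0.85 × 37.4 × 176.34 × 520 / 500 = 5830.1 mm².

A_s ≈ 5830 mm²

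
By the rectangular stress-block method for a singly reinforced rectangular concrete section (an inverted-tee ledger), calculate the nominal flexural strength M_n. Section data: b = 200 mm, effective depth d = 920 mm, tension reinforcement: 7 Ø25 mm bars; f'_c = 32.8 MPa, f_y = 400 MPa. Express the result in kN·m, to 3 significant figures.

A_s = 7 × 491 = 3437 mm².
T = A_s f_y = 3437 × 400 = 1374800 N = 1374.8 kN.
From C = T: a = T/(0.85 f'_c b) = 1374800/(0.85 × 32.8 × 200) = 246.56 mm.
M_n = T(d − a/2) = 1374.8 kN × (920 − 123.28) mm = 1095.33 kN·m.

M_n ≈ 1100 kN·m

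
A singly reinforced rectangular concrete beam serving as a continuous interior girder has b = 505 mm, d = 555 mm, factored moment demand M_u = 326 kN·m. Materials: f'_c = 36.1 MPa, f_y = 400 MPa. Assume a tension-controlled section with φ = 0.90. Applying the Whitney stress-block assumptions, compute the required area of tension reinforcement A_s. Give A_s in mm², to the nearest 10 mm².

A_s ≈ 1700 mm²

M_n = M_u/φ = 326/0.90 = 362.222 kN·m.
With M_n = 0.85 f'_c a b (d − a/2), solve the quadratic for a:
a = d − √(d² − 2M_n/(0.85 f'_c b)) = 555 − √(555² − 2 × 362.222×10⁶/(0.85 × 36.1 × 505)) = 43.85 mm.
A_s = 0.85 f'_c a b / f_y = 0.85 × 36.1 × 43.85 × 505 / 400 = 1698.7 mm².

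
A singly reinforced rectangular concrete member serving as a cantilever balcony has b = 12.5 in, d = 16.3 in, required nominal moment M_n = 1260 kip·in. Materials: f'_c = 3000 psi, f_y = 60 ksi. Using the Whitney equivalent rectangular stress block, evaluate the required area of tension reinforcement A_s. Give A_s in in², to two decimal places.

From M_n = 0.85 f'_c a b (d − a/2):
a = d − √(d² − 2M_n/(0.85 f'_c b)) = 16.3 − √(16.3² − 2 × 1260/(0.85 × 3 × 12.5)) = 2.639 in.
A_s = 0.85 f'_c a b / f_y = 0.85 × 3 × 2.639 × 12.5 / 60 = 1.402 in².

A_s ≈ 1.40 in²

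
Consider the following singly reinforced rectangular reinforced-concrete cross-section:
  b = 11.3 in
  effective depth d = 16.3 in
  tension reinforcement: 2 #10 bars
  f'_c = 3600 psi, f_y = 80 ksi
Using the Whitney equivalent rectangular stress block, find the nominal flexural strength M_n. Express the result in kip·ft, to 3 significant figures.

A_s = 2 × 1.27 = 2.54 in².
T = A_s f_y = 2.54 × 80 = 203.2 kips.
a = T/(0.85 f'_c b) = 203.2/(0.85 × 3.6 × 11.3) = 5.877 in.
M_n = T(d − a/2) = 203.2 × (16.3 − 2.9385) = 2715.1 kip·in = 2715.1/12 = 226.26 kip·ft.

M_n ≈ 226 kip·ft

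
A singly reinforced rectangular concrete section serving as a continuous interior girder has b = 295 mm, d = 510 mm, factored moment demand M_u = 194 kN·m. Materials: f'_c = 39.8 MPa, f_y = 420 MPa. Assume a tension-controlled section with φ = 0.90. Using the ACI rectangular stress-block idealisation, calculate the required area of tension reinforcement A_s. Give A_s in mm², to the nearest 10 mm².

A_s ≈ 1050 mm²

M_n = M_u/φ = 194/0.90 = 215.556 kN·m.
With M_n = 0.85 f'_c a b (d − a/2), solve the quadratic for a:
a = d − √(d² − 2M_n/(0.85 f'_c b)) = 510 − √(510² − 2 × 215.556×10⁶/(0.85 × 39.8 × 295)) = 44.27 mm.
A_s = 0.85 f'_c a b / f_y = 0.85 × 39.8 × 44.27 × 295 / 420 = 1051.9 mm².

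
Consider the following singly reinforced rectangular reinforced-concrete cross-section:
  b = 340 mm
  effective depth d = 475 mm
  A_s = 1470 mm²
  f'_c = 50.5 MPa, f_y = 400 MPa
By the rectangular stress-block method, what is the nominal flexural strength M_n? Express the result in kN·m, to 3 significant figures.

M_n ≈ 267 kN·m

T = A_s f_y = 1470 × 400 = 588000 N = 588 kN.
From C = T: a = T/(0.85 f'_c b) = 588000/(0.85 × 50.5 × 340) = 40.29 mm.
M_n = T(d − a/2) = 588 kN × (475 − 20.145) mm = 267.45 kN·m.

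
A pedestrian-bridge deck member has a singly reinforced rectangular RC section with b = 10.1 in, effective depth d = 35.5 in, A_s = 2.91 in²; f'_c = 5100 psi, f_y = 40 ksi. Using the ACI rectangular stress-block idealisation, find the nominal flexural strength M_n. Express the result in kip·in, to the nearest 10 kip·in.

M_n ≈ 3980 kip·in

T = A_s f_y = 2.91 × 40 = 116.4 kips.
a = T/(0.85 f'_c b) = 116.4/(0.85 × 5.1 × 10.1) = 2.659 in.
M_n = T(d − a/2) = 116.4 × (35.5 − 1.3295) = 3977.4 kip·in.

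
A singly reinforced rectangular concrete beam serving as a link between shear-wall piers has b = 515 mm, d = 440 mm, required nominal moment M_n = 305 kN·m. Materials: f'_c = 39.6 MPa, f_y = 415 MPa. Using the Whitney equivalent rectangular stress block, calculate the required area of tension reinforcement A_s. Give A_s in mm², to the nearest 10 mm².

With M_n = 0.85 f'_c a b (d − a/2), solve the quadratic for a:
a = d − √(d² − 2M_n/(0.85 f'_c b)) = 440 − √(440² − 2 × 305×10⁶/(0.85 × 39.6 × 515)) = 41.99 mm.
A_s = 0.85 f'_c a b / f_y = 0.85 × 39.6 × 41.99 × 515 / 415 = 1754.0 mm².

A_s ≈ 1750 mm²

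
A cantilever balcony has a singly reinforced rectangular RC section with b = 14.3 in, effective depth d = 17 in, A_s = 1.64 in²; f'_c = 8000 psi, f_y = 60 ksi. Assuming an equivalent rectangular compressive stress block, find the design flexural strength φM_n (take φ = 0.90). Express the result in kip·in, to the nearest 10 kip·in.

φM_n ≈ 1460 kip·in

T = A_s f_y = 1.64 × 60 = 98.4 kips.
a = T/(0.85 f'_c b) = 98.4/(0.85 × 8 × 14.3) = 1.012 in.
M_n = T(d − a/2) = 98.4 × (17 − 0.506) = 1623.0 kip·in.
φM_n = 0.90 × 1623.0 = 1460.7 kip·in.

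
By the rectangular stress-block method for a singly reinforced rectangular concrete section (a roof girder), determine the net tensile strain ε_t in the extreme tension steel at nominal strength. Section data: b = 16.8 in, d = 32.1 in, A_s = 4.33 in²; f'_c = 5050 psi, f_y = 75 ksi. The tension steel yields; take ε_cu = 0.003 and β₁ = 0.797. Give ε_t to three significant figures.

ε_t ≈ 0.0140

a = A_s f_y/(0.85 f'_c b) = 4.503 in.
β₁ = 0.797, so c = a/β₁ = 4.503/0.797 = 5.650 in.
From the linear strain diagram with ε_cu = 0.003: ε_t = 0.003 (d − c)/c = 0.003 × (32.1 − 5.650)/5.650 = 0.0140.
Since ε_t ≥ 0.005, the section is tension-controlled.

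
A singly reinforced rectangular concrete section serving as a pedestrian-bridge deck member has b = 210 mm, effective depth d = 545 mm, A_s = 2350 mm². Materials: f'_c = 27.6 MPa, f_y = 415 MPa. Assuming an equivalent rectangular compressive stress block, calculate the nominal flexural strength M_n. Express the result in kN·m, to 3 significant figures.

M_n ≈ 435 kN·m

T = A_s f_y = 2350 × 415 = 975250 N = 975.25 kN.
From C = T: a = T/(0.85 f'_c b) = 975250/(0.85 × 27.6 × 210) = 197.96 mm.
M_n = T(d − a/2) = 975.25 kN × (545 − 98.98) mm = 434.98 kN·m.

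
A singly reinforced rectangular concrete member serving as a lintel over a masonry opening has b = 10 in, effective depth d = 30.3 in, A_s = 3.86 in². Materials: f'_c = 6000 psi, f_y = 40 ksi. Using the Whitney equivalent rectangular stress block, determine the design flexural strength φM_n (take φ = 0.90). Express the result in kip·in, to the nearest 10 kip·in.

T = A_s f_y = 3.86 × 40 = 154.4 kips.
a = T/(0.85 f'_c b) = 154.4/(0.85 × 6 × 10) = 3.027 in.
M_n = T(d − a/2) = 154.4 × (30.3 − 1.5135) = 4444.6 kip·in.
φM_n = 0.90 × 4444.6 = 4000.1 kip·in.

φM_n ≈ 4000 kip·in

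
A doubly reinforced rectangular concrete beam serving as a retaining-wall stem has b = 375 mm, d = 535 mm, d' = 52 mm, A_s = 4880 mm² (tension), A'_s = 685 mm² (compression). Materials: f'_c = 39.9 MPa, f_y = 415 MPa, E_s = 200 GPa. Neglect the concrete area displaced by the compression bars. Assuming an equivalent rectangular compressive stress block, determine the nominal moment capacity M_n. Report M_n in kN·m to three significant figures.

M_n ≈ 950 kN·m

Assume both tension and compression steel yield.
Net tension couple steel: A_s − A'_s = 4195 mm².
a = (A_s − A'_s) f_y / (0.85 f'_c b) = 1740925/(0.85 × 39.9 × 375) = 136.89 mm.
c = a/β₁ = 136.89/0.765 = 178.94 mm; ε'_s = 0.003(c − d')/c = 0.0021 ≥ f_y/E_s = 0.0021, so compression steel does yield.
M_n = (A_s − A'_s) f_y (d − a/2) + A'_s f_y (d − d') = [1740925 × (535 − 68.445) + 284275 × (535 − 52)] × 10⁻⁶ = 812.24 + 137.30 = 949.54 kN·m.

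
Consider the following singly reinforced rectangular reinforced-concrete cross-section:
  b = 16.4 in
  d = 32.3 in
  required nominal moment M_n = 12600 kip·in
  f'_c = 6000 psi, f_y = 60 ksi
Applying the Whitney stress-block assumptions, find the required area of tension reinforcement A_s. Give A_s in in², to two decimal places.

A_s ≈ 7.05 in²

From M_n = 0.85 f'_c a b (d − a/2):
a = d − √(d² − 2M_n/(0.85 f'_c b)) = 32.3 − √(32.3² − 2 × 12600/(0.85 × 6 × 16.4)) = 5.060 in.
A_s = 0.85 f'_c a b / f_y = 0.85 × 6 × 5.060 × 16.4 / 60 = 7.054 in².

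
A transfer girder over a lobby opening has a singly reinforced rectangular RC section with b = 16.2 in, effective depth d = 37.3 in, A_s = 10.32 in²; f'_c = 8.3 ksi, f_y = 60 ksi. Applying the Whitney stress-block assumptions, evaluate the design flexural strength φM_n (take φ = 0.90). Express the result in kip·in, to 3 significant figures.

φM_n ≈ 19300 kip·in

T = A_s f_y = 10.32 × 60 = 619.2 kips.
a = T/(0.85 f'_c b) = 619.2/(0.85 × 8.3 × 16.2) = 5.418 in.
M_n = T(d − a/2) = 619.2 × (37.3 − 2.709) = 21418.7 kip·in.
φM_n = 0.90 × 21418.7 = 19276.8 kip·in.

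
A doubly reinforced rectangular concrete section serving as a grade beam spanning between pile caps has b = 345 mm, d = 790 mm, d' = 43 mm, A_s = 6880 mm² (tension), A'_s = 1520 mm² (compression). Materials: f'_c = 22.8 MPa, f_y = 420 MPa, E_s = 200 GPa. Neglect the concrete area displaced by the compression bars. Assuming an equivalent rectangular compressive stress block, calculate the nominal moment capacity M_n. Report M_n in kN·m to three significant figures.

Assume both tension and compression steel yield.
Net tension couple steel: A_s − A'_s = 5360 mm².
a = (A_s − A'_s) f_y / (0.85 f'_c b) = 2251200/(0.85 × 22.8 × 345) = 336.70 mm.
c = a/β₁ = 336.70/0.85 = 396.12 mm; ε'_s = 0.003(c − d')/c = 0.0027 ≥ f_y/E_s = 0.0021, so compression steel does yield.
M_n = (A_s − A'_s) f_y (d − a/2) + A'_s f_y (d − d') = [2251200 × (790 − 168.35) + 638400 × (790 − 43)] × 10⁻⁶ = 1399.46 + 476.88 = 1876.34 kN·m.

M_n ≈ 1880 kN·m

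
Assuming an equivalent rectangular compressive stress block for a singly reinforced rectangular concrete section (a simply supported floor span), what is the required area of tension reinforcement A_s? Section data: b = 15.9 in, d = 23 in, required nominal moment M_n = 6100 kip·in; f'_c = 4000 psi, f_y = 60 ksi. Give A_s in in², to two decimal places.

From M_n = 0.85 f'_c a b (d − a/2):
a = d − √(d² − 2M_n/(0.85 f'_c b)) = 23 − √(23² − 2 × 6100/(0.85 × 4 × 15.9)) = 5.584 in.
A_s = 0.85 f'_c a b / f_y = 0.85 × 4 × 5.584 × 15.9 / 60 = 5.031 in².

A_s ≈ 5.03 in²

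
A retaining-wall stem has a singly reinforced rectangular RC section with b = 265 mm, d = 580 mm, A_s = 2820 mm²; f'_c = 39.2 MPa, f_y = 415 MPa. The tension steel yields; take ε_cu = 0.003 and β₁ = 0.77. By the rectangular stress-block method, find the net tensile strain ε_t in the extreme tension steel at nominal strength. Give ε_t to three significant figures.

ε_t ≈ 0.00711

a = A_s f_y/(0.85 f'_c b) = 132.54 mm.
β₁ = 0.77, so c = a/β₁ = 132.54/0.77 = 172.13 mm.
From the linear strain diagram with ε_cu = 0.003: ε_t = 0.003 (d − c)/c = 0.003 × (580 − 172.13)/172.13 = 0.00711.
Since ε_t ≥ 0.005, the section is tension-controlled.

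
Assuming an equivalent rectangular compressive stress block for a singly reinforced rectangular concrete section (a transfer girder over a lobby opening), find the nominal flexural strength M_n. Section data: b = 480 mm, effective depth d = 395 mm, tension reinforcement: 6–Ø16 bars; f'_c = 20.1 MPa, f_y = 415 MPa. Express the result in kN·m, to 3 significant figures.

M_n ≈ 182 kN·m

A_s = 6 × 201 = 1206 mm².
T = A_s f_y = 1206 × 415 = 500490 N = 500.49 kN.
From C = T: a = T/(0.85 f'_c b) = 500490/(0.85 × 20.1 × 480) = 61.03 mm.
M_n = T(d − a/2) = 500.49 kN × (395 − 30.515) mm = 182.42 kN·m.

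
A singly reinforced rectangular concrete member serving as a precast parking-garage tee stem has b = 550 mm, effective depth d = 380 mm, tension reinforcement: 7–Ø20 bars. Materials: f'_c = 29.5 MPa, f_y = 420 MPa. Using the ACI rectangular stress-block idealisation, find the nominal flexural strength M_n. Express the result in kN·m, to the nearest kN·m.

A_s = 7 × 314 = 2198 mm².
T = A_s f_y = 2198 × 420 = 923160 N = 923.16 kN.
From C = T: a = T/(0.85 f'_c b) = 923160/(0.85 × 29.5 × 550) = 66.94 mm.
M_n = T(d − a/2) = 923.16 kN × (380 − 33.47) mm = 319.90 kN·m.

M_n ≈ 320 kN·m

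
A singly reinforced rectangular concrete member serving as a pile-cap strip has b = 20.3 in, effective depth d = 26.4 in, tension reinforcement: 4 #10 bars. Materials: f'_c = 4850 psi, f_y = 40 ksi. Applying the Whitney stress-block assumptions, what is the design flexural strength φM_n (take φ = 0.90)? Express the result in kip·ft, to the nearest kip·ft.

φM_n ≈ 384 kip·ft

A_s = 4 × 1.27 = 5.08 in².
T = A_s f_y = 5.08 × 40 = 203.2 kips.
a = T/(0.85 f'_c b) = 203.2/(0.85 × 4.85 × 20.3) = 2.428 in.
M_n = T(d − a/2) = 203.2 × (26.4 − 1.214) = 5117.8 kip·in = 5117.8/12 = 426.48 kip·ft.
φM_n = 0.90 × 426.48 = 383.83 kip·ft.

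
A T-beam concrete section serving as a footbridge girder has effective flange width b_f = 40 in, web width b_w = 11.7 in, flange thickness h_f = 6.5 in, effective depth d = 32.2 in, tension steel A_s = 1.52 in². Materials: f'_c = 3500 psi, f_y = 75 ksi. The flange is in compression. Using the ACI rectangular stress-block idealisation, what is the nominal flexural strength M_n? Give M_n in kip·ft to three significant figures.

Tension: T = A_s f_y = 1.52 × 75 = 114 kips.
Try a within the flange: a = T/(0.85 f'_c b_f) = 114/(0.85 × 3.5 × 40) = 0.958 in.
Since a = 0.958 ≤ h_f = 6.5 in, the stress block lies entirely in the flange; analyse as a rectangular beam of width b_f.
M_n = T(d − a/2) = 114 × (32.2 − 0.479) = 3616.2 kip·in.
M_n = 3616.2/12 = 301.35 kip·ft.

M_n ≈ 301 kip·ft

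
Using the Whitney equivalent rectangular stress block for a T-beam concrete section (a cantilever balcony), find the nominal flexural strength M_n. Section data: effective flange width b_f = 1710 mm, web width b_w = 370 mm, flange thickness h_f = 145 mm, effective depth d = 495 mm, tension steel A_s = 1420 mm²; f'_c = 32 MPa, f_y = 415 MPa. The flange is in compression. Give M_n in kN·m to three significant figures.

Tension: T = A_s f_y = 1420 × 415 = 589300 N.
Try a within the flange: a = T/(0.85 f'_c b_f) = 589300/(0.85 × 32 × 1710) = 12.67 mm.
Since a = 12.67 ≤ h_f = 145 mm, the stress block lies entirely in the flange; analyse as a rectangular beam of width b_f.
M_n = T(d − a/2) = 589300 × (495 − 6.335) = 287.97 × 10⁶ N·mm.
M_n = 287.97 kN·m.

M_n ≈ 288 kN·m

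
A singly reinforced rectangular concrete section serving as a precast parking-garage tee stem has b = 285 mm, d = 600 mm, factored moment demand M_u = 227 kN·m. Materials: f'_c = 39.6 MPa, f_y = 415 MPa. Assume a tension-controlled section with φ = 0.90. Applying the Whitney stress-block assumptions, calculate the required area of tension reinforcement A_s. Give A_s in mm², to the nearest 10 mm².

A_s ≈ 1050 mm²

M_n = M_u/φ = 227/0.90 = 252.222 kN·m.
With M_n = 0.85 f'_c a b (d − a/2), solve the quadratic for a:
a = d − √(d² − 2M_n/(0.85 f'_c b)) = 600 − √(600² − 2 × 252.222×10⁶/(0.85 × 39.6 × 285)) = 45.55 mm.
A_s = 0.85 f'_c a b / f_y = 0.85 × 39.6 × 45.55 × 285 / 415 = 1052.9 mm².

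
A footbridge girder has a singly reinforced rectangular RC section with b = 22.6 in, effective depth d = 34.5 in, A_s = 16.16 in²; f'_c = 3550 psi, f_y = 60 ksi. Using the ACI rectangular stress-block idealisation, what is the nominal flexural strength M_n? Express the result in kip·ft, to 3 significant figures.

T = A_s f_y = 16.16 × 60 = 969.6 kips.
a = T/(0.85 f'_c b) = 969.6/(0.85 × 3.55 × 22.6) = 14.218 in.
M_n = T(d − a/2) = 969.6 × (34.5 − 7.109) = 26558.3 kip·in = 26558.3/12 = 2213.19 kip·ft.

M_n ≈ 2210 kip·ft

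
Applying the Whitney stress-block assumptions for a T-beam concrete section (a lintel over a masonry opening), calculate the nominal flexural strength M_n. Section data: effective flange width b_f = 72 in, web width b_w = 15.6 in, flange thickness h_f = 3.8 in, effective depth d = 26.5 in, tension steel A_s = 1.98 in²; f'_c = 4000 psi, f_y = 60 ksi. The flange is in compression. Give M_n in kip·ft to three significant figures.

M_n ≈ 260 kip·ft

Tension: T = A_s f_y = 1.98 × 60 = 118.8 kips.
Try a within the flange: a = T/(0.85 f'_c b_f) = 118.8/(0.85 × 4 × 72) = 0.485 in.
Since a = 0.485 ≤ h_f = 3.8 in, the stress block lies entirely in the flange; analyse as a rectangular beam of width b_f.
M_n = T(d − a/2) = 118.8 × (26.5 − 0.2425) = 3119.4 kip·in.
M_n = 3119.4/12 = 259.95 kip·ft.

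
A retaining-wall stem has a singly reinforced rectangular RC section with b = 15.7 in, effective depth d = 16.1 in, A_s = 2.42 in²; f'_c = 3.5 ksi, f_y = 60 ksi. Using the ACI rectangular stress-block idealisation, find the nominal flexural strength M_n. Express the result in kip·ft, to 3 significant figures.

M_n ≈ 176 kip·ft

T = A_s f_y = 2.42 × 60 = 145.2 kips.
a = T/(0.85 f'_c b) = 145.2/(0.85 × 3.5 × 15.7) = 3.109 in.
M_n = T(d − a/2) = 145.2 × (16.1 − 1.5545) = 2112.0 kip·in = 2112.0/12 = 176.00 kip·ft.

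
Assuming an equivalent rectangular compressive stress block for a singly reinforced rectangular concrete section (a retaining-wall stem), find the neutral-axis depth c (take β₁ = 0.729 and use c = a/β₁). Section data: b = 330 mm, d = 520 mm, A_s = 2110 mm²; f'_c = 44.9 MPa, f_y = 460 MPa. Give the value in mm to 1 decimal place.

c ≈ 105.7 mm

T = A_s f_y = 2110 × 460 = 970600 N = 970.6 kN.
Setting C = 0.85 f'_c a b equal to T: a = 970600/(0.85 × 44.9 × 330) = 77.066 mm.
With β₁ = 0.729, c = a/β₁ = 77.066/0.729 = 105.7 mm.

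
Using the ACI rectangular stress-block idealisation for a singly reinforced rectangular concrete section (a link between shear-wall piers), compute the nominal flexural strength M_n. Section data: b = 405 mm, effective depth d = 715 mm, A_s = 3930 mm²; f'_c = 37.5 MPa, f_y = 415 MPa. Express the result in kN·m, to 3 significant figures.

T = A_s f_y = 3930 × 415 = 1630950 N = 1630.95 kN.
From C = T: a = T/(0.85 f'_c b) = 1630950/(0.85 × 37.5 × 405) = 126.34 mm.
M_n = T(d − a/2) = 1630.95 kN × (715 − 63.17) mm = 1063.10 kN·m.

M_n ≈ 1060 kN·m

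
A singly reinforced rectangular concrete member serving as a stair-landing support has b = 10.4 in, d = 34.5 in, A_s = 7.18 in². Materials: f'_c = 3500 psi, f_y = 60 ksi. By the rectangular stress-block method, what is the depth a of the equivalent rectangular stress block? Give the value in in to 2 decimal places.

T = A_s f_y = 7.18 × 60 = 430.8 kips.
a = T/(0.85 f'_c b) = 430.8/(0.85 × 3.5 × 10.4) = 13.92 in.

a ≈ 13.92 in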